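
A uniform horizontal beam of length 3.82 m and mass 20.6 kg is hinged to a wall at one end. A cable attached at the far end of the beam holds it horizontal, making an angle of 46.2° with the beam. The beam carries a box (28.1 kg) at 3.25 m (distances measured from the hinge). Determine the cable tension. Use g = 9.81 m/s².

T ≈ 465 N

Sum moments about the hinge (the unknown hinge reaction has zero arm there).
Beam weight: 20.6 × 9.81 = 202.1 N down at 1.91 m → arm 1.91 m, τ = 202.1 × 1.91 = 386 N·m clockwise.
Box: 28.1 × 9.81 = 275.7 N down at 3.25 m → arm 3.25 m, τ = 275.7 × 3.25 = 896 N·m clockwise.
Total clockwise load moment = 1282 N·m.
The cable tension T acts at 3.82 m; only its component perpendicular to the beam, T sinθ, produces torque. sin 46.2° = 0.7218.
Στ = 0 ⇒ T × 3.82 × 0.7218 = 1282 ⇒ T = 1282 / 2.757 = 465 N.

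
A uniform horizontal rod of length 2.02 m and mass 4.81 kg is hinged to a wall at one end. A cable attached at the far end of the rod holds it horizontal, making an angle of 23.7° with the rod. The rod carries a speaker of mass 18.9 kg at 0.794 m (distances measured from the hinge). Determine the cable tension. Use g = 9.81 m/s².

About the hinge:
Beam weight: 4.81 × 9.81 = 47.19 N down at 1.01 m → arm 1.01 m, τ = 47.19 × 1.01 = 47.66 N·m clockwise.
Speaker: 18.9 × 9.81 = 185.4 N down at 0.794 m → arm 0.794 m, τ = 185.4 × 0.794 = 147.2 N·m clockwise.
Total clockwise load moment = 194.9 N·m.
The cable tension T acts at 2.02 m; only its component perpendicular to the rod, T sinθ, produces torque. sin 23.7° = 0.4019.
Στ = 0 ⇒ T × 2.02 × 0.4019 = 194.9 ⇒ T = 194.9 / 0.8118 = 240 N.

T ≈ 240 N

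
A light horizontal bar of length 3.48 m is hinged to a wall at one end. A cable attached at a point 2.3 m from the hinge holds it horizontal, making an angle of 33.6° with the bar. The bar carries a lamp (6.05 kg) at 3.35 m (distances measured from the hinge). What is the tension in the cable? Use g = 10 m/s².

Take moments about the hinge.
Lamp: 6.05 × 10 = 60.5 N down at 3.35 m → arm 3.35 m, τ = 60.5 × 3.35 = 202.7 N·m clockwise.
Total clockwise load moment = 202.7 N·m.
The cable tension T acts at 2.3 m; only its component perpendicular to the bar, T sinθ, produces torque. sin 33.6° = 0.5534.
Setting net torque to zero: T × 2.3 × 0.5534 = 202.7 → T = 202.7 / 1.273 = 159 N.

T ≈ 159 N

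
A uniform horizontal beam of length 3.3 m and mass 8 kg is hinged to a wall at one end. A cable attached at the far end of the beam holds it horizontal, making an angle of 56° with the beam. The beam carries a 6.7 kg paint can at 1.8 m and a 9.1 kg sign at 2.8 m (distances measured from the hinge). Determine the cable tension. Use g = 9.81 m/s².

Choose the hinge as the axis so the unknown hinge reaction has zero arm there.
Beam weight: 8 × 9.81 = 78.48 N down at 1.65 m → arm 1.65 m, τ = 78.48 × 1.65 = 129.5 N·m clockwise.
Paint can: 6.7 × 9.81 = 65.73 N down at 1.8 m → arm 1.8 m, τ = 65.73 × 1.8 = 118.3 N·m clockwise.
Sign: 9.1 × 9.81 = 89.27 N down at 2.8 m → arm 2.8 m, τ = 89.27 × 2.8 = 250 N·m clockwise.
Total clockwise load moment = 497.8 N·m.
The cable tension T acts at 3.3 m; only its component perpendicular to the beam, T sinθ, produces torque. sin 56° = 0.829.
Στ = 0 ⇒ T × 3.3 × 0.829 = 497.8 ⇒ T = 497.8 / 2.736 = 182 N.

T ≈ 182 N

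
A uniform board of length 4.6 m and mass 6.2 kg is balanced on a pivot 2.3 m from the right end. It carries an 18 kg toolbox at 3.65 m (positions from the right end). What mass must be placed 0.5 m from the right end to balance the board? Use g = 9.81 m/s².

Taking torques about the pivot (at 2.3 m from the right end):
Beam weight: acts at the pivot, moment arm 0 → no torque.
Toolbox: 18 × 9.81 = 176.6 N down at 3.65 m → arm 1.35 m, τ = 176.6 × 1.35 = 238.4 N·m counterclockwise.
Net moment of known loads = 238.4 N·m counterclockwise.
An unknown mass m at 0.5 m has arm 1.8 m; its moment is m·g·1.8 clockwise.
Στ = 0 ⇒ m × 9.81 × 1.8 = 238.4 ⇒ m = 238.4 / (9.81 × 1.8) = 13.5 kg.

m ≈ 13.5 kg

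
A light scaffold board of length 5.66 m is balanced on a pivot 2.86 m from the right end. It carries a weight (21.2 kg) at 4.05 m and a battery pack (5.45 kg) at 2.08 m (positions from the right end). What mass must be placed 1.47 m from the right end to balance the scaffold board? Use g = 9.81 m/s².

Taking torques about the pivot (at 2.86 m from the right end):
Weight: 21.2 × 9.81 = 208 N down at 4.05 m → arm 1.19 m, τ = 208 × 1.19 = 247.5 N·m counterclockwise.
Battery pack: 5.45 × 9.81 = 53.46 N down at 2.08 m → arm 0.78 m, τ = 53.46 × 0.78 = 41.7 N·m clockwise.
Net moment of known loads = 205.8 N·m counterclockwise.
An unknown mass m at 1.47 m has arm 1.39 m; its moment is m·g·1.39 clockwise.
For rotational equilibrium, m × 9.81 × 1.39 = 205.8, so m = 205.8 / (9.81 × 1.39) = 15.1 kg.

m ≈ 15.1 kg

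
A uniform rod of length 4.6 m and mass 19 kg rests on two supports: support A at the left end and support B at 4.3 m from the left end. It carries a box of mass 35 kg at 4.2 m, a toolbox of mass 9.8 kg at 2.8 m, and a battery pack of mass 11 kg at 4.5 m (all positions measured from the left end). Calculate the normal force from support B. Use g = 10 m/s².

R_B ≈ 622 N

Choose support A as the axis so its reaction then has zero moment arm.
Beam weight: 19 × 10 = 190 N down at 2.3 m → arm 2.3 m, τ = 190 × 2.3 = 437 N·m clockwise.
Box: 35 × 10 = 350 N down at 4.2 m → arm 4.2 m, τ = 350 × 4.2 = 1470 N·m clockwise.
Toolbox: 9.8 × 10 = 98 N down at 2.8 m → arm 2.8 m, τ = 98 × 2.8 = 274.4 N·m clockwise.
Battery pack: 11 × 10 = 110 N down at 4.5 m → arm 4.5 m, τ = 110 × 4.5 = 495 N·m clockwise.
Net load moment about support A = 2676 N·m clockwise.
Reaction R at support B is upward at 4.3 m, arm 4.3 m → moment R × 4.3 counterclockwise.
Balancing moments: R × 4.3 = 2676, giving R = 622 N.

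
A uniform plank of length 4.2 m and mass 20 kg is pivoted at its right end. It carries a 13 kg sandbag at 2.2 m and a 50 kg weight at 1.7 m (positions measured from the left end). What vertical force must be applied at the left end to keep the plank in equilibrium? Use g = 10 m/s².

Choose the right end as the axis so the unknown pivot reaction has zero arm there.
Beam weight: 20 × 10 = 200 N down at 2.1 m → arm 2.1 m, τ = 200 × 2.1 = 420 N·m counterclockwise.
Sandbag: 13 × 10 = 130 N down at 2.2 m → arm 2 m, τ = 130 × 2 = 260 N·m counterclockwise.
Weight: 50 × 10 = 500 N down at 1.7 m → arm 2.5 m, τ = 500 × 2.5 = 1250 N·m counterclockwise.
Net moment of the loads = 1930 N·m counterclockwise.
The upward force F acts at the left end, arm 4.2 m, giving F × 4.2 clockwise.
For rotational equilibrium, F × 4.2 = 1930, so F = 1930 / 4.2 = 460 N.

F ≈ 460 N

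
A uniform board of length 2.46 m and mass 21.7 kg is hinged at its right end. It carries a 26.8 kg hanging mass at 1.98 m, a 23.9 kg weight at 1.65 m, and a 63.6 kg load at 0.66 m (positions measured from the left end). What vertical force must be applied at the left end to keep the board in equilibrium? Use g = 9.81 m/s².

F ≈ 691 N

Taking torques about the right end:
Beam weight: 21.7 × 9.81 = 212.9 N down at 1.23 m → arm 1.23 m, τ = 212.9 × 1.23 = 261.9 N·m counterclockwise.
Hanging mass: 26.8 × 9.81 = 262.9 N down at 1.98 m → arm 0.48 m, τ = 262.9 × 0.48 = 126.2 N·m counterclockwise.
Weight: 23.9 × 9.81 = 234.5 N down at 1.65 m → arm 0.81 m, τ = 234.5 × 0.81 = 189.9 N·m counterclockwise.
Load: 63.6 × 9.81 = 623.9 N down at 0.66 m → arm 1.8 m, τ = 623.9 × 1.8 = 1123 N·m counterclockwise.
Net moment of the loads = 1701 N·m counterclockwise.
The upward force F acts at the left end, arm 2.46 m, giving F × 2.46 clockwise.
Balancing moments: F × 2.46 = 1701, giving F = 1701 / 2.46 = 691 N.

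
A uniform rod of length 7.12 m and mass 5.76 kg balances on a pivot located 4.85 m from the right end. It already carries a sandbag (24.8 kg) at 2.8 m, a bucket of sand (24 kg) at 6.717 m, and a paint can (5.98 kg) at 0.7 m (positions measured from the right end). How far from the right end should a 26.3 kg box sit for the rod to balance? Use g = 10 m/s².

x ≈ 6.31 m from the right end

Take moments about the pivot (at 4.85 m from the right end).
Beam weight: 5.76 × 10 = 57.6 N down at 3.56 m → arm 1.29 m, τ = 57.6 × 1.29 = 74.3 N·m clockwise.
Sandbag: 24.8 × 10 = 248 N down at 2.8 m → arm 2.05 m, τ = 248 × 2.05 = 508.4 N·m clockwise.
Bucket of sand: 24 × 10 = 240 N down at 6.717 m → arm 1.867 m, τ = 240 × 1.867 = 448.1 N·m counterclockwise.
Paint can: 5.98 × 10 = 59.8 N down at 0.7 m → arm 4.15 m, τ = 59.8 × 4.15 = 248.2 N·m clockwise.
Net moment of existing loads = 382.8 N·m clockwise.
The box weighs 26.3 × 10 = 263 N and must supply an equal counterclockwise moment, so its lever arm about the pivot is 382.8 / 263 = 1.46 m.
That puts it at 4.85 + 1.46 = 6.31 m from the right end.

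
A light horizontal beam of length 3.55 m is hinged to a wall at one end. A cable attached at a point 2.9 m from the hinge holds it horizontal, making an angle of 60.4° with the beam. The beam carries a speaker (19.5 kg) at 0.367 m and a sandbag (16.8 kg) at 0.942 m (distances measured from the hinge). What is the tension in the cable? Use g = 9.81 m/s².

Taking torques about the hinge:
Speaker: 19.5 × 9.81 = 191.3 N down at 0.367 m → arm 0.367 m, τ = 191.3 × 0.367 = 70.21 N·m clockwise.
Sandbag: 16.8 × 9.81 = 164.8 N down at 0.942 m → arm 0.942 m, τ = 164.8 × 0.942 = 155.2 N·m clockwise.
Total clockwise load moment = 225.4 N·m.
The cable tension T acts at 2.9 m; only its component perpendicular to the beam, T sinθ, produces torque. sin 60.4° = 0.8695.
For rotational equilibrium, T × 2.9 × 0.8695 = 225.4, so T = 225.4 / 2.522 = 89.4 N.

T ≈ 89.4 N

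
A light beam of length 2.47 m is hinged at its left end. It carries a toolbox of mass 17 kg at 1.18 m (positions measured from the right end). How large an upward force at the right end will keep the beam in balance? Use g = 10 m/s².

F ≈ 88.8 N

Choose the left end as the axis so the unknown pivot reaction has zero arm there.
Toolbox: 17 × 10 = 170 N down at 1.18 m → arm 1.29 m, τ = 170 × 1.29 = 219.3 N·m clockwise.
Net moment of the loads = 219.3 N·m clockwise.
The upward force F acts at the right end, arm 2.47 m, giving F × 2.47 counterclockwise.
Στ = 0 ⇒ F × 2.47 = 219.3 ⇒ F = 219.3 / 2.47 = 88.8 N.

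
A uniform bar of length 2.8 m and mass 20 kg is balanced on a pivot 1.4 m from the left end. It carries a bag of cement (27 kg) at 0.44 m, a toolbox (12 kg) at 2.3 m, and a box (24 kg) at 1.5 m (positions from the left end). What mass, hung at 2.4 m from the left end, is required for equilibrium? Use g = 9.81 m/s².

m ≈ 12.7 kg

Take moments about the pivot (at 1.4 m from the left end).
Beam weight: acts at the pivot, moment arm 0 → no torque.
Bag of cement: 27 × 9.81 = 264.9 N down at 0.44 m → arm 0.96 m, τ = 264.9 × 0.96 = 254.3 N·m counterclockwise.
Toolbox: 12 × 9.81 = 117.7 N down at 2.3 m → arm 0.9 m, τ = 117.7 × 0.9 = 105.9 N·m clockwise.
Box: 24 × 9.81 = 235.4 N down at 1.5 m → arm 0.1 m, τ = 235.4 × 0.1 = 23.54 N·m clockwise.
Net moment of known loads = 124.9 N·m counterclockwise.
An unknown mass m at 2.4 m has arm 1 m; its moment is m·g·1 clockwise.
Στ = 0 ⇒ m × 9.81 × 1 = 124.9 ⇒ m = 124.9 / (9.81 × 1) = 12.7 kg.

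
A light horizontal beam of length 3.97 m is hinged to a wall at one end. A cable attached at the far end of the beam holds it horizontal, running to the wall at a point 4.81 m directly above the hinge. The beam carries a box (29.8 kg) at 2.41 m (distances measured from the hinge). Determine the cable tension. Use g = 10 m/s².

T ≈ 235 N

Choose the hinge as the axis so the unknown hinge reaction has zero arm there.
Box: 29.8 × 10 = 298 N down at 2.41 m → arm 2.41 m, τ = 298 × 2.41 = 718.2 N·m clockwise.
Total clockwise load moment = 718.2 N·m.
The cable tension T acts at 3.97 m; only its component perpendicular to the beam, T sinθ, produces torque. sinθ = h/√(h²+d²) = 4.81/√(4.81²+3.97²) = 0.7712.
For rotational equilibrium, T × 3.97 × 0.7712 = 718.2, so T = 718.2 / 3.062 = 235 N.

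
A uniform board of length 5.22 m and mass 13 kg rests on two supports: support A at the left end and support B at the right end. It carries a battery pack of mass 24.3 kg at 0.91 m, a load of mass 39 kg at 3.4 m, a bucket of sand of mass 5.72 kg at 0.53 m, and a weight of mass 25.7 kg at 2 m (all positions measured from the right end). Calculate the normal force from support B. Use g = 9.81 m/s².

Sum moments about support A (its reaction then has zero moment arm).
Beam weight: 13 × 9.81 = 127.5 N down at 2.61 m → arm 2.61 m, τ = 127.5 × 2.61 = 332.8 N·m clockwise.
Battery pack: 24.3 × 9.81 = 238.4 N down at 0.91 m → arm 4.31 m, τ = 238.4 × 4.31 = 1028 N·m clockwise.
Load: 39 × 9.81 = 382.6 N down at 3.4 m → arm 1.82 m, τ = 382.6 × 1.82 = 696.3 N·m clockwise.
Bucket of sand: 5.72 × 9.81 = 56.11 N down at 0.53 m → arm 4.69 m, τ = 56.11 × 4.69 = 263.2 N·m clockwise.
Weight: 25.7 × 9.81 = 252.1 N down at 2 m → arm 3.22 m, τ = 252.1 × 3.22 = 811.8 N·m clockwise.
Net load moment about support A = 3132 N·m clockwise.
Reaction R at support B is upward at 0 m, arm 5.22 m → moment R × 5.22 counterclockwise.
Στ = 0 ⇒ R × 5.22 = 3132 ⇒ R = 600 N.

R_B ≈ 600 N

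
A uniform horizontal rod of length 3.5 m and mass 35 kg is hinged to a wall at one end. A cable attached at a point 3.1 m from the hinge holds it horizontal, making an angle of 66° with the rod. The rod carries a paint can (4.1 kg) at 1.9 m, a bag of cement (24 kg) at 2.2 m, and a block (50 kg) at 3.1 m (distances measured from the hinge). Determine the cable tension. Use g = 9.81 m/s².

T ≈ 959 N

Taking torques about the hinge:
Beam weight: 35 × 9.81 = 343.4 N down at 1.75 m → arm 1.75 m, τ = 343.4 × 1.75 = 600.9 N·m clockwise.
Paint can: 4.1 × 9.81 = 40.22 N down at 1.9 m → arm 1.9 m, τ = 40.22 × 1.9 = 76.42 N·m clockwise.
Bag of cement: 24 × 9.81 = 235.4 N down at 2.2 m → arm 2.2 m, τ = 235.4 × 2.2 = 517.9 N·m clockwise.
Block: 50 × 9.81 = 490.5 N down at 3.1 m → arm 3.1 m, τ = 490.5 × 3.1 = 1521 N·m clockwise.
Total clockwise load moment = 2716 N·m.
The cable tension T acts at 3.1 m; only its component perpendicular to the rod, T sinθ, produces torque. sin 66° = 0.9135.
Balancing moments: T × 3.1 × 0.9135 = 2716, giving T = 2716 / 2.832 = 959 N.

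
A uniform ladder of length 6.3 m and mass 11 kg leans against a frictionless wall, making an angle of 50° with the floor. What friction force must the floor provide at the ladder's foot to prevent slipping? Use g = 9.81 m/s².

f ≈ 45.3 N

Taking torques about the foot of the ladder:
Ladder weight 11×9.81 = 107.9 N acts at 3.15 m along the ladder; its horizontal arm is 3.15·cos50° = 2.025 m → τ = 218.5 N·m clockwise.
Wall normal N acts horizontally at the top; its moment arm is the height L sinθ = 6.3·sin50° = 4.826 m, counterclockwise.
Balancing moments: N × 4.826 = 218.5, giving N = 45.3 N.
ΣFx = 0: friction at the foot balances the wall's push, so f = N_wall = 45.3 N.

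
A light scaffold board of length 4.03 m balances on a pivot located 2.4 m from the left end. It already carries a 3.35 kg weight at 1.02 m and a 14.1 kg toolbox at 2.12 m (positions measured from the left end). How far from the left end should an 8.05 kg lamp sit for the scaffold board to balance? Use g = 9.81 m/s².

x ≈ 3.46 m from the left end

Take moments about the pivot (at 2.4 m from the left end).
Weight: 3.35 × 9.81 = 32.86 N down at 1.02 m → arm 1.38 m, τ = 32.86 × 1.38 = 45.35 N·m counterclockwise.
Toolbox: 14.1 × 9.81 = 138.3 N down at 2.12 m → arm 0.28 m, τ = 138.3 × 0.28 = 38.72 N·m counterclockwise.
Net moment of existing loads = 84.07 N·m counterclockwise.
The lamp weighs 8.05 × 9.81 = 78.97 N and must supply an equal clockwise moment, so its lever arm about the pivot is 84.07 / 78.97 = 1.06 m.
That puts it at 2.4 + 1.06 = 3.46 m from the left end.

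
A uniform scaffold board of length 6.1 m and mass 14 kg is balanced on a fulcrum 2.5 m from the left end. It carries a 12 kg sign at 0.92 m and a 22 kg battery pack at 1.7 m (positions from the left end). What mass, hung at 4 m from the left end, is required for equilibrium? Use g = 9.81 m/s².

Sum moments about the fulcrum (at 2.5 m from the left end) (the support reaction has zero arm there).
Beam weight: 14 × 9.81 = 137.3 N down at 3.05 m → arm 0.55 m, τ = 137.3 × 0.55 = 75.52 N·m clockwise.
Sign: 12 × 9.81 = 117.7 N down at 0.92 m → arm 1.58 m, τ = 117.7 × 1.58 = 186 N·m counterclockwise.
Battery pack: 22 × 9.81 = 215.8 N down at 1.7 m → arm 0.8 m, τ = 215.8 × 0.8 = 172.6 N·m counterclockwise.
Net moment of known loads = 283.1 N·m counterclockwise.
An unknown mass m at 4 m has arm 1.5 m; its moment is m·g·1.5 clockwise.
Balancing moments: m × 9.81 × 1.5 = 283.1, giving m = 283.1 / (9.81 × 1.5) = 19.2 kg.

m ≈ 19.2 kg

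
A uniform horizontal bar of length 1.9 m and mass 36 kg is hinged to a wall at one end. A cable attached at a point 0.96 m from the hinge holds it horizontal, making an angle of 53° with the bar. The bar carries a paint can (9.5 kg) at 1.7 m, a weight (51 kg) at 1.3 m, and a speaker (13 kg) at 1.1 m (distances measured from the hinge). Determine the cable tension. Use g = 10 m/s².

T ≈ 1710 N

About the hinge:
Beam weight: 36 × 10 = 360 N down at 0.95 m → arm 0.95 m, τ = 360 × 0.95 = 342 N·m clockwise.
Paint can: 9.5 × 10 = 95 N down at 1.7 m → arm 1.7 m, τ = 95 × 1.7 = 161.5 N·m clockwise.
Weight: 51 × 10 = 510 N down at 1.3 m → arm 1.3 m, τ = 510 × 1.3 = 663 N·m clockwise.
Speaker: 13 × 10 = 130 N down at 1.1 m → arm 1.1 m, τ = 130 × 1.1 = 143 N·m clockwise.
Total clockwise load moment = 1310 N·m.
The cable tension T acts at 0.96 m; only its component perpendicular to the bar, T sinθ, produces torque. sin 53° = 0.7986.
Balancing moments: T × 0.96 × 0.7986 = 1310, giving T = 1310 / 0.7667 = 1710 N.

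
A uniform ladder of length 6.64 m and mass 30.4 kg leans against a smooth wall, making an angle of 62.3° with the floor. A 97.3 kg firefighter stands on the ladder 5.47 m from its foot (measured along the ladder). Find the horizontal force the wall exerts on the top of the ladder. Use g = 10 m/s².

N_wall ≈ 501 N

Sum moments about the foot of the ladder (the floor normal and friction both act there and drop out).
Ladder weight 30.4×10 = 304 N acts at 3.32 m along the ladder; its horizontal arm is 3.32·cos62.3° = 1.543 m → τ = 469.1 N·m clockwise.
Firefighter: 97.3×10 = 973 N at 5.47 m → arm 2.543 m → τ = 2474 N·m clockwise.
Wall normal N acts horizontally at the top; its moment arm is the height L sinθ = 6.64·sin62.3° = 5.879 m, counterclockwise.
Στ = 0 ⇒ N × 5.879 = 2943 ⇒ N = 501 N.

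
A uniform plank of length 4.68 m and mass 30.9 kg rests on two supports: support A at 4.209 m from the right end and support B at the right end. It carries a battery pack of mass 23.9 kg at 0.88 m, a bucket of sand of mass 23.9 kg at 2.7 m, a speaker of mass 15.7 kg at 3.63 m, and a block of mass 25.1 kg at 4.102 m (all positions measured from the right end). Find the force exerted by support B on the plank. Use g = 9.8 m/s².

R_B ≈ 431 N

About support A:
Beam weight: 30.9 × 9.8 = 302.8 N down at 2.34 m → arm 1.869 m, τ = 302.8 × 1.869 = 565.9 N·m clockwise.
Battery pack: 23.9 × 9.8 = 234.2 N down at 0.88 m → arm 3.329 m, τ = 234.2 × 3.329 = 779.7 N·m clockwise.
Bucket of sand: 23.9 × 9.8 = 234.2 N down at 2.7 m → arm 1.509 m, τ = 234.2 × 1.509 = 353.4 N·m clockwise.
Speaker: 15.7 × 9.8 = 153.9 N down at 3.63 m → arm 0.579 m, τ = 153.9 × 0.579 = 89.11 N·m clockwise.
Block: 25.1 × 9.8 = 246 N down at 4.102 m → arm 0.107 m, τ = 246 × 0.107 = 26.32 N·m clockwise.
Net load moment about support A = 1814 N·m clockwise.
Reaction R at support B is upward at 0 m, arm 4.209 m → moment R × 4.209 counterclockwise.
Balancing moments: R × 4.209 = 1814, giving R = 431 N.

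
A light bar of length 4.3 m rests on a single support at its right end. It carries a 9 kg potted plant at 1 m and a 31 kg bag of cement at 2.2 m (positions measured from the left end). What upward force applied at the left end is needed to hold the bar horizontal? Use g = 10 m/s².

Taking torques about the right end:
Potted plant: 9 × 10 = 90 N down at 1 m → arm 3.3 m, τ = 90 × 3.3 = 297 N·m counterclockwise.
Bag of cement: 31 × 10 = 310 N down at 2.2 m → arm 2.1 m, τ = 310 × 2.1 = 651 N·m counterclockwise.
Net moment of the loads = 948 N·m counterclockwise.
The upward force F acts at the left end, arm 4.3 m, giving F × 4.3 clockwise.
Στ = 0 ⇒ F × 4.3 = 948 ⇒ F = 948 / 4.3 = 220 N.

F ≈ 220 N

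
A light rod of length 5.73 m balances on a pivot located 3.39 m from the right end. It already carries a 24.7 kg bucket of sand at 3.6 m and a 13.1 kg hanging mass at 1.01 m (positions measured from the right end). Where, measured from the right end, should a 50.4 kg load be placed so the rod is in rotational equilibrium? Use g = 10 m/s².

Taking torques about the pivot (at 3.39 m from the right end):
Bucket of sand: 24.7 × 10 = 247 N down at 3.6 m → arm 0.21 m, τ = 247 × 0.21 = 51.87 N·m counterclockwise.
Hanging mass: 13.1 × 10 = 131 N down at 1.01 m → arm 2.38 m, τ = 131 × 2.38 = 311.8 N·m clockwise.
Net moment of existing loads = 259.9 N·m clockwise.
The load weighs 50.4 × 10 = 504 N and must supply an equal counterclockwise moment, so its lever arm about the pivot is 259.9 / 504 = 0.516 m.
That puts it at 3.39 + 0.516 = 3.91 m from the right end.

x ≈ 3.91 m from the right end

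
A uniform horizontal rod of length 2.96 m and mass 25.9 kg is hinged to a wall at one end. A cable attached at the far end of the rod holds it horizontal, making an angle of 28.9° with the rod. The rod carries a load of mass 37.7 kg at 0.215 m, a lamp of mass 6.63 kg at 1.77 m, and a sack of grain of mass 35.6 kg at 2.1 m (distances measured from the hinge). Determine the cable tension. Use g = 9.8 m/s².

T ≈ 911 N

About the hinge:
Beam weight: 25.9 × 9.8 = 253.8 N down at 1.48 m → arm 1.48 m, τ = 253.8 × 1.48 = 375.6 N·m clockwise.
Load: 37.7 × 9.8 = 369.5 N down at 0.215 m → arm 0.215 m, τ = 369.5 × 0.215 = 79.44 N·m clockwise.
Lamp: 6.63 × 9.8 = 64.97 N down at 1.77 m → arm 1.77 m, τ = 64.97 × 1.77 = 115 N·m clockwise.
Sack of grain: 35.6 × 9.8 = 348.9 N down at 2.1 m → arm 2.1 m, τ = 348.9 × 2.1 = 732.7 N·m clockwise.
Total clockwise load moment = 1303 N·m.
The cable tension T acts at 2.96 m; only its component perpendicular to the rod, T sinθ, produces torque. sin 28.9° = 0.4833.
Balancing moments: T × 2.96 × 0.4833 = 1303, giving T = 1303 / 1.431 = 911 N.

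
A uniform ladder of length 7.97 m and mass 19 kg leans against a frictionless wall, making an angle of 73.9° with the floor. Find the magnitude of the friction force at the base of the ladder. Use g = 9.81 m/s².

Choose the foot of the ladder as the axis so the floor normal and friction both act there and drop out.
Ladder weight 19×9.81 = 186.4 N acts at 3.985 m along the ladder; its horizontal arm is 3.985·cos73.9° = 1.105 m → τ = 206 N·m clockwise.
Wall normal N acts horizontally at the top; its moment arm is the height L sinθ = 7.97·sin73.9° = 7.657 m, counterclockwise.
Setting net torque to zero: N × 7.657 = 206 → N = 26.9 N.
ΣFx = 0: friction at the foot balances the wall's push, so f = N_wall = 26.9 N.

f ≈ 26.9 N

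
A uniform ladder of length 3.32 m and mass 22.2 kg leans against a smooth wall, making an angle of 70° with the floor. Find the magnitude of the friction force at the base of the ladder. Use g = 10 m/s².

Sum moments about the foot of the ladder (the floor normal and friction both act there and drop out).
Ladder weight 22.2×10 = 222 N acts at 1.66 m along the ladder; its horizontal arm is 1.66·cos70° = 0.5678 m → τ = 126.1 N·m clockwise.
Wall normal N acts horizontally at the top; its moment arm is the height L sinθ = 3.32·sin70° = 3.12 m, counterclockwise.
For rotational equilibrium, N × 3.12 = 126.1, so N = 40.4 N.
ΣFx = 0: friction at the foot balances the wall's push, so f = N_wall = 40.4 N.

f ≈ 40.4 N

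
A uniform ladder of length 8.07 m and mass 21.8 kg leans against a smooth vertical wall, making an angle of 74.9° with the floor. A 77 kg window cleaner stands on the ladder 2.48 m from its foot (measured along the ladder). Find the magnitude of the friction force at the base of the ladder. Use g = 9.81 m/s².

f ≈ 91.5 N

Choose the foot of the ladder as the axis so the floor normal and friction both act there and drop out.
Ladder weight 21.8×9.81 = 213.9 N acts at 4.035 m along the ladder; its horizontal arm is 4.035·cos74.9° = 1.051 m → τ = 224.8 N·m clockwise.
Window cleaner: 77×9.81 = 755.4 N at 2.48 m → arm 0.6461 m → τ = 488.1 N·m clockwise.
Wall normal N acts horizontally at the top; its moment arm is the height L sinθ = 8.07·sin74.9° = 7.791 m, counterclockwise.
Στ = 0 ⇒ N × 7.791 = 712.9 ⇒ N = 91.5 N.
ΣFx = 0: friction at the foot balances the wall's push, so f = N_wall = 91.5 N.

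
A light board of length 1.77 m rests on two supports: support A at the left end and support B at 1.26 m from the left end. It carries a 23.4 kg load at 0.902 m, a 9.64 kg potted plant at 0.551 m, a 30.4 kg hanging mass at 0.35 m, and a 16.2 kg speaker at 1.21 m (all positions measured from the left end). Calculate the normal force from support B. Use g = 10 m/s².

R_B ≈ 450 N

Taking torques about support A:
Load: 23.4 × 10 = 234 N down at 0.902 m → arm 0.902 m, τ = 234 × 0.902 = 211.1 N·m clockwise.
Potted plant: 9.64 × 10 = 96.4 N down at 0.551 m → arm 0.551 m, τ = 96.4 × 0.551 = 53.12 N·m clockwise.
Hanging mass: 30.4 × 10 = 304 N down at 0.35 m → arm 0.35 m, τ = 304 × 0.35 = 106.4 N·m clockwise.
Speaker: 16.2 × 10 = 162 N down at 1.21 m → arm 1.21 m, τ = 162 × 1.21 = 196 N·m clockwise.
Net load moment about support A = 566.6 N·m clockwise.
Reaction R at support B is upward at 1.26 m, arm 1.26 m → moment R × 1.26 counterclockwise.
Στ = 0 ⇒ R × 1.26 = 566.6 ⇒ R = 450 N.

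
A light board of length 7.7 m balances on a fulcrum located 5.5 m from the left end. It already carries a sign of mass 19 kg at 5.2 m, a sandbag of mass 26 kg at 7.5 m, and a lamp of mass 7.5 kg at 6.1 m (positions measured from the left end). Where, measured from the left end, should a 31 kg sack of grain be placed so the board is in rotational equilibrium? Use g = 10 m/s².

x ≈ 3.86 m from the left end

Take moments about the fulcrum (at 5.5 m from the left end).
Sign: 19 × 10 = 190 N down at 5.2 m → arm 0.3 m, τ = 190 × 0.3 = 57 N·m counterclockwise.
Sandbag: 26 × 10 = 260 N down at 7.5 m → arm 2 m, τ = 260 × 2 = 520 N·m clockwise.
Lamp: 7.5 × 10 = 75 N down at 6.1 m → arm 0.6 m, τ = 75 × 0.6 = 45 N·m clockwise.
Net moment of existing loads = 508 N·m clockwise.
The sack of grain weighs 31 × 10 = 310 N and must supply an equal counterclockwise moment, so its lever arm about the fulcrum is 508 / 310 = 1.64 m.
That puts it at 5.5 − 1.64 = 3.86 m from the left end.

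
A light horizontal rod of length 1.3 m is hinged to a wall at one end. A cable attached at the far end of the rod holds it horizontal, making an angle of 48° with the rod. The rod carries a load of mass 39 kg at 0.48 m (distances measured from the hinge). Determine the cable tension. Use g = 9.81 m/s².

T ≈ 190 N

Taking torques about the hinge:
Load: 39 × 9.81 = 382.6 N down at 0.48 m → arm 0.48 m, τ = 382.6 × 0.48 = 183.6 N·m clockwise.
Total clockwise load moment = 183.6 N·m.
The cable tension T acts at 1.3 m; only its component perpendicular to the rod, T sinθ, produces torque. sin 48° = 0.7431.
Balancing moments: T × 1.3 × 0.7431 = 183.6, giving T = 183.6 / 0.966 = 190 N.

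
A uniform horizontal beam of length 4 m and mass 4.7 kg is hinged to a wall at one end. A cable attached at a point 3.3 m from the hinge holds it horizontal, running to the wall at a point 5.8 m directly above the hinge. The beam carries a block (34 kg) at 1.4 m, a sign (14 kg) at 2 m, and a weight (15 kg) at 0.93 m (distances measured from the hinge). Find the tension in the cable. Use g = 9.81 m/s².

T ≈ 338 N

Taking torques about the hinge:
Beam weight: 4.7 × 9.81 = 46.11 N down at 2 m → arm 2 m, τ = 46.11 × 2 = 92.22 N·m clockwise.
Block: 34 × 9.81 = 333.5 N down at 1.4 m → arm 1.4 m, τ = 333.5 × 1.4 = 466.9 N·m clockwise.
Sign: 14 × 9.81 = 137.3 N down at 2 m → arm 2 m, τ = 137.3 × 2 = 274.6 N·m clockwise.
Weight: 15 × 9.81 = 147.2 N down at 0.93 m → arm 0.93 m, τ = 147.2 × 0.93 = 136.9 N·m clockwise.
Total clockwise load moment = 970.6 N·m.
The cable tension T acts at 3.3 m; only its component perpendicular to the beam, T sinθ, produces torque. sinθ = h/√(h²+d²) = 5.8/√(5.8²+3.3²) = 0.8692.
Setting net torque to zero: T × 3.3 × 0.8692 = 970.6 → T = 970.6 / 2.868 = 338 N.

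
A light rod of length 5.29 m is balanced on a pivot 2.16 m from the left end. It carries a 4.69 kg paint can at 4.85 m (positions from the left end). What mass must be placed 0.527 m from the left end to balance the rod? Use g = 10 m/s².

m ≈ 7.73 kg

Choose the pivot (at 2.16 m from the left end) as the axis so the support reaction has zero arm there.
Paint can: 4.69 × 10 = 46.9 N down at 4.85 m → arm 2.69 m, τ = 46.9 × 2.69 = 126.2 N·m clockwise.
Net moment of known loads = 126.2 N·m clockwise.
An unknown mass m at 0.527 m has arm 1.633 m; its moment is m·g·1.633 counterclockwise.
Balancing moments: m × 10 × 1.633 = 126.2, giving m = 126.2 / (10 × 1.633) = 7.73 kg.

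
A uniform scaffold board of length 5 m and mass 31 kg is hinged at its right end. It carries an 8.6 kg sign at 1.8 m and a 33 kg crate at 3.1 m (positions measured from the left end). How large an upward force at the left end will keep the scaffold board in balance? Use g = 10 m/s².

F ≈ 335 N

About the right end:
Beam weight: 31 × 10 = 310 N down at 2.5 m → arm 2.5 m, τ = 310 × 2.5 = 775 N·m counterclockwise.
Sign: 8.6 × 10 = 86 N down at 1.8 m → arm 3.2 m, τ = 86 × 3.2 = 275.2 N·m counterclockwise.
Crate: 33 × 10 = 330 N down at 3.1 m → arm 1.9 m, τ = 330 × 1.9 = 627 N·m counterclockwise.
Net moment of the loads = 1677 N·m counterclockwise.
The upward force F acts at the left end, arm 5 m, giving F × 5 clockwise.
Balancing moments: F × 5 = 1677, giving F = 1677 / 5 = 335 N.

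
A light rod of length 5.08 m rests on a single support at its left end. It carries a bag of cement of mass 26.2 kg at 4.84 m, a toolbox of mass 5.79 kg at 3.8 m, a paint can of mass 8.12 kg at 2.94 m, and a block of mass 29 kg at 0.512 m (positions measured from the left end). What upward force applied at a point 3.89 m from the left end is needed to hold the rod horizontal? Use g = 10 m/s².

Sum moments about the left end (the unknown pivot reaction has zero arm there).
Bag of cement: 26.2 × 10 = 262 N down at 4.84 m → arm 4.84 m, τ = 262 × 4.84 = 1268 N·m clockwise.
Toolbox: 5.79 × 10 = 57.9 N down at 3.8 m → arm 3.8 m, τ = 57.9 × 3.8 = 220 N·m clockwise.
Paint can: 8.12 × 10 = 81.2 N down at 2.94 m → arm 2.94 m, τ = 81.2 × 2.94 = 238.7 N·m clockwise.
Block: 29 × 10 = 290 N down at 0.512 m → arm 0.512 m, τ = 290 × 0.512 = 148.5 N·m clockwise.
Net moment of the loads = 1875 N·m clockwise.
The upward force F acts at a point 3.89 m from the left end, arm 3.89 m, giving F × 3.89 counterclockwise.
Setting net torque to zero: F × 3.89 = 1875 → F = 1875 / 3.89 = 482 N.

F ≈ 482 N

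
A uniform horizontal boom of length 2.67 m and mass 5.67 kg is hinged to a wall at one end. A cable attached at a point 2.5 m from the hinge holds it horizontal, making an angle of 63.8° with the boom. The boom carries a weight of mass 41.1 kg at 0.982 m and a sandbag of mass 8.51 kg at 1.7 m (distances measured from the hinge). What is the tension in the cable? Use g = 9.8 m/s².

Take moments about the hinge.
Beam weight: 5.67 × 9.8 = 55.57 N down at 1.335 m → arm 1.335 m, τ = 55.57 × 1.335 = 74.19 N·m clockwise.
Weight: 41.1 × 9.8 = 402.8 N down at 0.982 m → arm 0.982 m, τ = 402.8 × 0.982 = 395.5 N·m clockwise.
Sandbag: 8.51 × 9.8 = 83.4 N down at 1.7 m → arm 1.7 m, τ = 83.4 × 1.7 = 141.8 N·m clockwise.
Total clockwise load moment = 611.5 N·m.
The cable tension T acts at 2.5 m; only its component perpendicular to the boom, T sinθ, produces torque. sin 63.8° = 0.8973.
For rotational equilibrium, T × 2.5 × 0.8973 = 611.5, so T = 611.5 / 2.243 = 273 N.

T ≈ 273 N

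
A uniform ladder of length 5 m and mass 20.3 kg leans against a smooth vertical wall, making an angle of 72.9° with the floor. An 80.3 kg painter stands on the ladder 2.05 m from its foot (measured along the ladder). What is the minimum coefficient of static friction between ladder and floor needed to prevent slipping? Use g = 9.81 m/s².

μ_min ≈ 0.132

Take moments about the foot of the ladder.
Ladder weight 20.3×9.81 = 199.1 N acts at 2.5 m along the ladder; its horizontal arm is 2.5·cos72.9° = 0.7351 m → τ = 146.4 N·m clockwise.
Painter: 80.3×9.81 = 787.7 N at 2.05 m → arm 0.6028 m → τ = 474.8 N·m clockwise.
Wall normal N acts horizontally at the top; its moment arm is the height L sinθ = 5·sin72.9° = 4.779 m, counterclockwise.
Balancing moments: N × 4.779 = 621.2, giving N = 130 N.
ΣFx = 0 ⇒ f = N_wall = 130 N. ΣFy = 0 ⇒ N_floor = 986.8 N.
μ_min = f / N_floor = 130 / 986.8 = 0.132.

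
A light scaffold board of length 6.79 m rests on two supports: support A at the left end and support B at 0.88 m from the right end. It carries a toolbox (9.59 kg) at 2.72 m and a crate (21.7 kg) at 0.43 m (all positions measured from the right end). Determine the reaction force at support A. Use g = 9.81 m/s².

R_A ≈ 13.1 N

Choose support B as the axis so its reaction then has zero moment arm.
Toolbox: 9.59 × 9.81 = 94.08 N down at 2.72 m → arm 1.84 m, τ = 94.08 × 1.84 = 173.1 N·m counterclockwise.
Crate: 21.7 × 9.81 = 212.9 N down at 0.43 m → arm 0.45 m, τ = 212.9 × 0.45 = 95.81 N·m clockwise.
Net load moment about support B = 77.29 N·m counterclockwise.
Reaction R at support A is upward at 6.79 m, arm 5.91 m → moment R × 5.91 clockwise.
Setting net torque to zero: R × 5.91 = 77.29 → R = 13.1 N.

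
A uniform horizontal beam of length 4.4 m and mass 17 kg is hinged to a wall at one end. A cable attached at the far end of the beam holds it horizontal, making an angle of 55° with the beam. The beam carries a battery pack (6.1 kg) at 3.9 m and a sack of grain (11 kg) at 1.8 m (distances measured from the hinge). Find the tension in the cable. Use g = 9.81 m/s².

T ≈ 220 N

Take moments about the hinge.
Beam weight: 17 × 9.81 = 166.8 N down at 2.2 m → arm 2.2 m, τ = 166.8 × 2.2 = 367 N·m clockwise.
Battery pack: 6.1 × 9.81 = 59.84 N down at 3.9 m → arm 3.9 m, τ = 59.84 × 3.9 = 233.4 N·m clockwise.
Sack of grain: 11 × 9.81 = 107.9 N down at 1.8 m → arm 1.8 m, τ = 107.9 × 1.8 = 194.2 N·m clockwise.
Total clockwise load moment = 794.6 N·m.
The cable tension T acts at 4.4 m; only its component perpendicular to the beam, T sinθ, produces torque. sin 55° = 0.8192.
Στ = 0 ⇒ T × 4.4 × 0.8192 = 794.6 ⇒ T = 794.6 / 3.604 = 220 N.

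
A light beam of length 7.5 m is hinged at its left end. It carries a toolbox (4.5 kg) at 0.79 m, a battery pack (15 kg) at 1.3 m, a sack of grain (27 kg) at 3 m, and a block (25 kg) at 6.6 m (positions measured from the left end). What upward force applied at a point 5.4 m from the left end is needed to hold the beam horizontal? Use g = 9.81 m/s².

F ≈ 489 N

Choose the left end as the axis so the unknown pivot reaction has zero arm there.
Toolbox: 4.5 × 9.81 = 44.15 N down at 0.79 m → arm 0.79 m, τ = 44.15 × 0.79 = 34.88 N·m clockwise.
Battery pack: 15 × 9.81 = 147.2 N down at 1.3 m → arm 1.3 m, τ = 147.2 × 1.3 = 191.4 N·m clockwise.
Sack of grain: 27 × 9.81 = 264.9 N down at 3 m → arm 3 m, τ = 264.9 × 3 = 794.7 N·m clockwise.
Block: 25 × 9.81 = 245.2 N down at 6.6 m → arm 6.6 m, τ = 245.2 × 6.6 = 1618 N·m clockwise.
Net moment of the loads = 2639 N·m clockwise.
The upward force F acts at a point 5.4 m from the left end, arm 5.4 m, giving F × 5.4 counterclockwise.
Στ = 0 ⇒ F × 5.4 = 2639 ⇒ F = 2639 / 5.4 = 489 N.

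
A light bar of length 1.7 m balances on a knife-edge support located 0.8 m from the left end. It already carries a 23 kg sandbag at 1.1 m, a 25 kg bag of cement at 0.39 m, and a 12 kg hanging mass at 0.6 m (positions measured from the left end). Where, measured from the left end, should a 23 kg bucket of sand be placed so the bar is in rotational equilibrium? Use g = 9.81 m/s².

x ≈ 1.05 m from the left end

Sum moments about the knife-edge support (at 0.8 m from the left end) (the support reaction has zero arm there).
Sandbag: 23 × 9.81 = 225.6 N down at 1.1 m → arm 0.3 m, τ = 225.6 × 0.3 = 67.68 N·m clockwise.
Bag of cement: 25 × 9.81 = 245.2 N down at 0.39 m → arm 0.41 m, τ = 245.2 × 0.41 = 100.5 N·m counterclockwise.
Hanging mass: 12 × 9.81 = 117.7 N down at 0.6 m → arm 0.2 m, τ = 117.7 × 0.2 = 23.54 N·m counterclockwise.
Net moment of existing loads = 56.36 N·m counterclockwise.
The bucket of sand weighs 23 × 9.81 = 225.6 N and must supply an equal clockwise moment, so its lever arm about the knife-edge support is 56.36 / 225.6 = 0.25 m.
That puts it at 0.8 + 0.25 = 1.05 m from the left end.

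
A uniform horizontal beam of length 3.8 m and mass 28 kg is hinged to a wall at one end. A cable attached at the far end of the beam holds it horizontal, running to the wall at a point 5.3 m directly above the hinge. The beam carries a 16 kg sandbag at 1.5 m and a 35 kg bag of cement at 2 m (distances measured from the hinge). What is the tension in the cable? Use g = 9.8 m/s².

Taking torques about the hinge:
Beam weight: 28 × 9.8 = 274.4 N down at 1.9 m → arm 1.9 m, τ = 274.4 × 1.9 = 521.4 N·m clockwise.
Sandbag: 16 × 9.8 = 156.8 N down at 1.5 m → arm 1.5 m, τ = 156.8 × 1.5 = 235.2 N·m clockwise.
Bag of cement: 35 × 9.8 = 343 N down at 2 m → arm 2 m, τ = 343 × 2 = 686 N·m clockwise.
Total clockwise load moment = 1443 N·m.
The cable tension T acts at 3.8 m; only its component perpendicular to the beam, T sinθ, produces torque. sinθ = h/√(h²+d²) = 5.3/√(5.3²+3.8²) = 0.8127.
Στ = 0 ⇒ T × 3.8 × 0.8127 = 1443 ⇒ T = 1443 / 3.088 = 467 N.

T ≈ 467 N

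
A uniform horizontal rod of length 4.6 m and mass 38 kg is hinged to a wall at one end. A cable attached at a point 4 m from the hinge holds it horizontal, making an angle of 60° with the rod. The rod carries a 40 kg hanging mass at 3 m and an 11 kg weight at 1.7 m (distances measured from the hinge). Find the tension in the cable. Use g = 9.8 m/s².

T ≈ 640 N

Taking torques about the hinge:
Beam weight: 38 × 9.8 = 372.4 N down at 2.3 m → arm 2.3 m, τ = 372.4 × 2.3 = 856.5 N·m clockwise.
Hanging mass: 40 × 9.8 = 392 N down at 3 m → arm 3 m, τ = 392 × 3 = 1176 N·m clockwise.
Weight: 11 × 9.8 = 107.8 N down at 1.7 m → arm 1.7 m, τ = 107.8 × 1.7 = 183.3 N·m clockwise.
Total clockwise load moment = 2216 N·m.
The cable tension T acts at 4 m; only its component perpendicular to the rod, T sinθ, produces torque. sin 60° = 0.866.
For rotational equilibrium, T × 4 × 0.866 = 2216, so T = 2216 / 3.464 = 640 N.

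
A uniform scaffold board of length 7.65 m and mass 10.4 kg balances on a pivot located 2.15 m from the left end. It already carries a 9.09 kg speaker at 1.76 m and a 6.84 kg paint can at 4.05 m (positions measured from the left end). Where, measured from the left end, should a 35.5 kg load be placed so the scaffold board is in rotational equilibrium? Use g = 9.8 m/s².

x ≈ 1.39 m from the left end

Sum moments about the pivot (at 2.15 m from the left end) (the support reaction has zero arm there).
Beam weight: 10.4 × 9.8 = 101.9 N down at 3.825 m → arm 1.675 m, τ = 101.9 × 1.675 = 170.7 N·m clockwise.
Speaker: 9.09 × 9.8 = 89.08 N down at 1.76 m → arm 0.39 m, τ = 89.08 × 0.39 = 34.74 N·m counterclockwise.
Paint can: 6.84 × 9.8 = 67.03 N down at 4.05 m → arm 1.9 m, τ = 67.03 × 1.9 = 127.4 N·m clockwise.
Net moment of existing loads = 263.4 N·m clockwise.
The load weighs 35.5 × 9.8 = 347.9 N and must supply an equal counterclockwise moment, so its lever arm about the pivot is 263.4 / 347.9 = 0.757 m.
That puts it at 2.15 − 0.757 = 1.39 m from the left end.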